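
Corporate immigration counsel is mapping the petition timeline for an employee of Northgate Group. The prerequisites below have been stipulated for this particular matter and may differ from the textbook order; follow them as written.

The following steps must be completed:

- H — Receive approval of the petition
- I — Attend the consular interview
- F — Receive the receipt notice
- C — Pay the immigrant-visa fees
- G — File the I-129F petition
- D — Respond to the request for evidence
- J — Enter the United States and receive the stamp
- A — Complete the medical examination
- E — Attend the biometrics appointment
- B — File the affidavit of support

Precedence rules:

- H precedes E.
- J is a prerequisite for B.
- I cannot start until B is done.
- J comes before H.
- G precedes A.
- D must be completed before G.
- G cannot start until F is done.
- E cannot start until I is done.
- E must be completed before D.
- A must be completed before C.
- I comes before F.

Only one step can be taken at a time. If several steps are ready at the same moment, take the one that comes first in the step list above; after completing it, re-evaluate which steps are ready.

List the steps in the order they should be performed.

J, H, B, I, F, E, D, G, A, C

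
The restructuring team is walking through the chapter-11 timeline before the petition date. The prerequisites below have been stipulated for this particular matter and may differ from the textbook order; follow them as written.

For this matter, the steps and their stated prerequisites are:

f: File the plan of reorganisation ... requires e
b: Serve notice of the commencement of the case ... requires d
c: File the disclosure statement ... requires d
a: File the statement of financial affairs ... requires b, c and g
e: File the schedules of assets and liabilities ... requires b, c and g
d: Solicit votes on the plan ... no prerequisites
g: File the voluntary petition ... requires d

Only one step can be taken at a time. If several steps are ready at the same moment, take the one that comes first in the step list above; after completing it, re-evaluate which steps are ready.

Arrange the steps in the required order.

d is the only step with nothing outstanding, so it goes first.
b, c and g are all available; b is listed earlier → b.
Ready: c and g. c is listed earlier → c.
Next only g has its prerequisites met → g.
Now a and e have their prerequisites met. a is listed earlier, so a next.
e needed b, c and g, now all done → e.
f is the only step now ready → f.

d, b, c, g, a, e, f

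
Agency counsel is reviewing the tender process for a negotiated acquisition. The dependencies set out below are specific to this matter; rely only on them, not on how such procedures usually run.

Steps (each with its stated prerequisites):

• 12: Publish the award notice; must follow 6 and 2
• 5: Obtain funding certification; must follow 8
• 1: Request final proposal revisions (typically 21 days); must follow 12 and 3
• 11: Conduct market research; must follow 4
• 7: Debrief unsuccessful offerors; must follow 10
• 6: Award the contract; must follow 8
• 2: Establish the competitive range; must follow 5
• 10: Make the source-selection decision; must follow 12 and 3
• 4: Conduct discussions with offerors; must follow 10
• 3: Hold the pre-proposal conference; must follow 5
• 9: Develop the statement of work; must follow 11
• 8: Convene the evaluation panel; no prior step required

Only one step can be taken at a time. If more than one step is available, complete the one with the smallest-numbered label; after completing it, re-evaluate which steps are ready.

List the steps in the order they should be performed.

8 is the only step with nothing outstanding, so it goes first.
5 and 6 are both available; 5 has the earlier label → 5.
2 and 3 now also ready, so the ready set is {2, 3, 6}; 2 has the earlier label → 2.
3 and 6 are both available; 3 has the earlier label → 3.
6 needed 8, now all done → 6.
12 is the only step now ready → 12.
1 and 10 are both available; 1 has the earlier label → 1.
10 needed 3 and 12, now all done → 10.
Ready: 4 and 7. 4 has the earlier label → 4.
11 now also ready, so the ready set is {7, 11}; 7 has the earlier label → 7.
11 is the only step now ready → 11.
Next only 9 has its prerequisites met → 9.

8, 5, 2, 3, 6, 12, 1, 10, 4, 7, 11, 9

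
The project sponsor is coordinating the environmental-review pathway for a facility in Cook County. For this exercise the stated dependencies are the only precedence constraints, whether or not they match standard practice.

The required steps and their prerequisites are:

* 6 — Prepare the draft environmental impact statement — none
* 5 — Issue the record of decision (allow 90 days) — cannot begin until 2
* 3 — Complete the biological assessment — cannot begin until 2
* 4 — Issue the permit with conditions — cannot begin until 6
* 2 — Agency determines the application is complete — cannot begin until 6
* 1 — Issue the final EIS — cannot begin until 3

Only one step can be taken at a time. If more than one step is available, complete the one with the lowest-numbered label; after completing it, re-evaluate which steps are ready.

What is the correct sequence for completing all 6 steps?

6, 2, 3, 1, 4, 5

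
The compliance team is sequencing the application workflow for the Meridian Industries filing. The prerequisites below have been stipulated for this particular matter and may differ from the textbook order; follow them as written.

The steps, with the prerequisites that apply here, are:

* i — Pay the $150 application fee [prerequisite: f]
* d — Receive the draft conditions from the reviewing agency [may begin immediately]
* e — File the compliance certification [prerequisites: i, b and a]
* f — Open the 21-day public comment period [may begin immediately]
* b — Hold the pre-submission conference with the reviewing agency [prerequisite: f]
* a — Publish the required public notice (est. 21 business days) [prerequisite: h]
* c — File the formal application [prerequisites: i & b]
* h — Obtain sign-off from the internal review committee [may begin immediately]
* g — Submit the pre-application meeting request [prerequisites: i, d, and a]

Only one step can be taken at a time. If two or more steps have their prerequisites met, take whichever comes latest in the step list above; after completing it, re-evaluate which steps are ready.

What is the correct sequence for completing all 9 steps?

Nothing is required for h, f and d. h is listed later → h first.
a, f and d are all available; a is listed later → a.
f and d are both available; f is listed later → f.
b and i now also ready, so the ready set is {b, d, i}; b is listed later → b.
Now d and i have their prerequisites met. d is listed later, so d next.
Next only i has its prerequisites met → i.
g, c and e are all available; g is listed later → g.
Now c and e have their prerequisites met. c is listed later, so c next.
e needed a, b and i, now all done → e.

h, a, f, b, d, i, g, c, e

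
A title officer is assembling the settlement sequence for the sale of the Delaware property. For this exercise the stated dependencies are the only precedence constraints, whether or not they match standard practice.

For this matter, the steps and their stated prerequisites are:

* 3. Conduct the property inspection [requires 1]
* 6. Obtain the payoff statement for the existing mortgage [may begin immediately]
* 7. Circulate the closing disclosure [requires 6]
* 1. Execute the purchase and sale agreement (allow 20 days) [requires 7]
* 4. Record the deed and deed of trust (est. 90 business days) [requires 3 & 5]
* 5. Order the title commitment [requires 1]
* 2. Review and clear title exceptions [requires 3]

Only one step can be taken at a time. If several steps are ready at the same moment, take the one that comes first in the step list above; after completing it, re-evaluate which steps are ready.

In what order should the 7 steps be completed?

6 7 1 3 5 4 2

6 is the only step with nothing outstanding, so it goes first.
Next only 7 has its prerequisites met → 7.
1 is the only step now ready → 1.
3 and 5 are both available; 3 is listed earlier → 3.
5 and 2 are both available; 5 is listed earlier → 5.
4 now also ready, so the ready set is {4, 2}; 4 is listed earlier → 4.
2 needed 3, now all done → 2.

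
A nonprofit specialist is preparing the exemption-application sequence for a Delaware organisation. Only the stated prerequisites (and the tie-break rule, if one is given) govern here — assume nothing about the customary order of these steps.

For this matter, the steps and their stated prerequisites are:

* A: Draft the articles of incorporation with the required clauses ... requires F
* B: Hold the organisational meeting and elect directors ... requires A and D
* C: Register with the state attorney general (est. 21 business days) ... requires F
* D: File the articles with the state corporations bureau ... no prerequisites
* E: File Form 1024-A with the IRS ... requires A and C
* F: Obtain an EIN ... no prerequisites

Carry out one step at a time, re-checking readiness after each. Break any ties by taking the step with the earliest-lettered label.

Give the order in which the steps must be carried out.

D and F have no prerequisites; D has the earlier label, so D is first.
That leaves F as the only ready step → F.
Now A and C have their prerequisites met. A has the earlier label, so A next.
B and C are both available; B has the earlier label → B.
C needed F, now all done → C.
E needed A and C, now all done → E.

D, F, A, B, C, E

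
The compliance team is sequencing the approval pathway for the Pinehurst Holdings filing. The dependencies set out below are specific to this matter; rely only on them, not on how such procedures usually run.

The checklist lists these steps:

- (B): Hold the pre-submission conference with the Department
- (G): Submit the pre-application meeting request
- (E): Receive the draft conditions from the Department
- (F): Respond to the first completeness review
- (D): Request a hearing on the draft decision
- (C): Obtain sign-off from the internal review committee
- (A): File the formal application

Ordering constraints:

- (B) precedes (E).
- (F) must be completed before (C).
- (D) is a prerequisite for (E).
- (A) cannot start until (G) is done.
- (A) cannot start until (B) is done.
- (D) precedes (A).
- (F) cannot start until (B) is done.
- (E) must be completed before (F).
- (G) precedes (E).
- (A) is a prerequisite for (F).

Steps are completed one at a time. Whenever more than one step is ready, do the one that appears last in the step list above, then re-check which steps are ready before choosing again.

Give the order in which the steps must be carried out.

(D), (G), (B), (A), (E), (F), (C)

(D), (G) and (B) have no prerequisites; (D) is listed later, so (D) is first.
Now (G) and (B) have their prerequisites met. (G) is listed later, so (G) next.
Next only (B) has its prerequisites met → (B).
Now (A) and (E) have their prerequisites met. (A) is listed later, so (A) next.
(E) needed (D), (G) and (B), now all done → (E).
(F) needed (A), (E) and (B), now all done → (F).
(C) needed (F), now all done → (C).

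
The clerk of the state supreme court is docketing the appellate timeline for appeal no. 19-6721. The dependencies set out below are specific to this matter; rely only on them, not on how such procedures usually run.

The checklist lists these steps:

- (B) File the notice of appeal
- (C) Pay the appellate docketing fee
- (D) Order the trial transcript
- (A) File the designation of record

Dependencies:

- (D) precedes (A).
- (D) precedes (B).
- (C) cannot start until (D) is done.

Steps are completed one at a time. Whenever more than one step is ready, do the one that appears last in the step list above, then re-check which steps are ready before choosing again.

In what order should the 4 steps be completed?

(D), (A), (C), (B)

(D) is the only step with nothing outstanding, so it goes first.
Ready: (A), (C) and (B). (A) is listed later → (A).
Now (C) and (B) have their prerequisites met. (C) is listed later, so (C) next.
(B) needed (D), now all done → (B).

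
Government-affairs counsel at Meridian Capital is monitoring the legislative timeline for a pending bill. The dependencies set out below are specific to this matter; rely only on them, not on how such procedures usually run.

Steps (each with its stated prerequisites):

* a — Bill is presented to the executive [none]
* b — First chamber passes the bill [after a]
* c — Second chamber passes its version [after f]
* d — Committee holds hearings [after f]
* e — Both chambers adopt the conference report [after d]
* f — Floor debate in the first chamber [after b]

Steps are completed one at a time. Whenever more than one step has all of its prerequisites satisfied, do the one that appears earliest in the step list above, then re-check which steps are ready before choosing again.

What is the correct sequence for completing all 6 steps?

Only a has no prerequisites, so it is first.
Next only b has its prerequisites met → b.
f needed b, now all done → f.
c and d are both available; c is listed earlier → c.
d needed f, now all done → d.
That leaves e as the only ready step → e.

a, b, f, c, d, e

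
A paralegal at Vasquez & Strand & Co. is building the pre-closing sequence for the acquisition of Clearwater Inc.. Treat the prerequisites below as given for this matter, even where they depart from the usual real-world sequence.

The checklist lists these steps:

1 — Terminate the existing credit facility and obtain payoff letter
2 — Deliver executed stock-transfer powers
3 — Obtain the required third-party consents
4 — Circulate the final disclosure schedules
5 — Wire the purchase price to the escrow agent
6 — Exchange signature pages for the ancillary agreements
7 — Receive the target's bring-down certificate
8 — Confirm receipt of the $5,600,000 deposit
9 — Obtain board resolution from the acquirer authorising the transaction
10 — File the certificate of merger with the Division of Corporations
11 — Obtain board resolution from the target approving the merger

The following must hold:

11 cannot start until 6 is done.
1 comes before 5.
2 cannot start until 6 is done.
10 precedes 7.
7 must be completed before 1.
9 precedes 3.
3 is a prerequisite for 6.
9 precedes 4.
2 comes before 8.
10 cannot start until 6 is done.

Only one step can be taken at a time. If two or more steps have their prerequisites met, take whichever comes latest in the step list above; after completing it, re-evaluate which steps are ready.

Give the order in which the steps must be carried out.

9 is the only step with nothing outstanding, so it goes first.
4 and 3 are both available; 4 is listed later → 4.
3 needed 9, now all done → 3.
Next only 6 has its prerequisites met → 6.
Now 11, 10 and 2 have their prerequisites met. 11 is listed later, so 11 next.
Now 10 and 2 have their prerequisites met. 10 is listed later, so 10 next.
7 now also ready, so the ready set is {7, 2}; 7 is listed later → 7.
1 now also ready, so the ready set is {2, 1}; 2 is listed later → 2.
8 now also ready, so the ready set is {8, 1}; 8 is listed later → 8.
That leaves 1 as the only ready step → 1.
5 needed 1, now all done → 5.

9, 4, 3, 6, 11, 10, 7, 2, 8, 1, 5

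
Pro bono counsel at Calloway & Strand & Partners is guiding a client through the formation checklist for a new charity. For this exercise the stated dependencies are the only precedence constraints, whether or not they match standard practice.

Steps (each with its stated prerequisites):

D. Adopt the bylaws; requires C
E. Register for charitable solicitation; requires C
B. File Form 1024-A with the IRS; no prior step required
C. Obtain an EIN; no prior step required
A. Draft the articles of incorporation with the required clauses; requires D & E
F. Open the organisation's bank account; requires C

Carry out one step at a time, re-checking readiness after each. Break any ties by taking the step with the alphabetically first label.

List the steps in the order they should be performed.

B → C → D → E → A → F

Nothing is required for B and C. B has the earlier label → B first.
That leaves C as the only ready step → C.
Ready: D, E and F. D has the earlier label → D.
Now E and F have their prerequisites met. E has the earlier label, so E next.
Ready: A and F. A has the earlier label → A.
F is the only step now ready → F.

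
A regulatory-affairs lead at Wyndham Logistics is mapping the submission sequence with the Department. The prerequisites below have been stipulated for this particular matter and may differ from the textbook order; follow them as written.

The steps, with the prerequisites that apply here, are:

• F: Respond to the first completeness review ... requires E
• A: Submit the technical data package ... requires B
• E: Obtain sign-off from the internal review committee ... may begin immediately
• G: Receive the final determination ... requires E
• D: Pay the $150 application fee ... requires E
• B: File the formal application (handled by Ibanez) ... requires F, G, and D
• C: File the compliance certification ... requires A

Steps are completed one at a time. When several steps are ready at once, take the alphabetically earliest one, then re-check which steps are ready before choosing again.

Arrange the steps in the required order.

E → D → F → G → B → A → C

E is the only step with nothing outstanding, so it goes first.
Ready: D, F and G. D has the earlier label → D.
Now F and G have their prerequisites met. F has the earlier label, so F next.
G needed E, now all done → G.
B needed D, F and G, now all done → B.
Next only A has its prerequisites met → A.
C needed A, now all done → C.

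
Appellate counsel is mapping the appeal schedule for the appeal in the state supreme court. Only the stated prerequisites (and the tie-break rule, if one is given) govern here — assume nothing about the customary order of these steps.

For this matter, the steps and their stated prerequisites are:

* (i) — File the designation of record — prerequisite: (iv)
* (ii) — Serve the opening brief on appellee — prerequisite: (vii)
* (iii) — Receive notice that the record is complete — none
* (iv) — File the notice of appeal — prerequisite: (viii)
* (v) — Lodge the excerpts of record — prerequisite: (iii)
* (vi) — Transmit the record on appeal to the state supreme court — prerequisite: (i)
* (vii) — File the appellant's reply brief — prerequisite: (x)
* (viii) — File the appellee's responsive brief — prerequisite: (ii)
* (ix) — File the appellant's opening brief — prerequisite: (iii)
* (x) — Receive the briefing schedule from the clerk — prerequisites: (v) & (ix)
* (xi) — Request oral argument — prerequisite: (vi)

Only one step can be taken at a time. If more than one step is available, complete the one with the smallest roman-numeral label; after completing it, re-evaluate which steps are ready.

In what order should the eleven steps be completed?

(iii) → (v) → (ix) → (x) → (vii) → (ii) → (viii) → (iv) → (i) → (vi) → (xi)

Only (iii) has no prerequisites, so it is first.
(v) and (ix) are both available; (v) has the earlier label → (v).
Next only (ix) has its prerequisites met → (ix).
(x) is the only step now ready → (x).
Next only (vii) has its prerequisites met → (vii).
Next only (ii) has its prerequisites met → (ii).
(viii) needed (ii), now all done → (viii).
That leaves (iv) as the only ready step → (iv).
(i) needed (iv), now all done → (i).
(vi) needed (i), now all done → (vi).
Next only (xi) has its prerequisites met → (xi).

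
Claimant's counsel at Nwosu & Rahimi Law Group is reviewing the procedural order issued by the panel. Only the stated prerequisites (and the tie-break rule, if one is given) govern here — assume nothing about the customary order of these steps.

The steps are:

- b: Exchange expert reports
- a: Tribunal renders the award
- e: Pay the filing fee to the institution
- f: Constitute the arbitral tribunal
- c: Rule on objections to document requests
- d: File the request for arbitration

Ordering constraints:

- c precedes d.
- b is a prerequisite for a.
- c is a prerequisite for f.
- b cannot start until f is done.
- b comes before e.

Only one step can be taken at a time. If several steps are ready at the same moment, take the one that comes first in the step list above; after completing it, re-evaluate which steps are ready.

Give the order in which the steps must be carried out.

c → f → b → a → e → d

c is the only step with nothing outstanding, so it goes first.
Now f and d have their prerequisites met. f is listed earlier, so f next.
b and d are both available; b is listed earlier → b.
a, e and d are all available; a is listed earlier → a.
e and d are both available; e is listed earlier → e.
d needed c, now all done → d.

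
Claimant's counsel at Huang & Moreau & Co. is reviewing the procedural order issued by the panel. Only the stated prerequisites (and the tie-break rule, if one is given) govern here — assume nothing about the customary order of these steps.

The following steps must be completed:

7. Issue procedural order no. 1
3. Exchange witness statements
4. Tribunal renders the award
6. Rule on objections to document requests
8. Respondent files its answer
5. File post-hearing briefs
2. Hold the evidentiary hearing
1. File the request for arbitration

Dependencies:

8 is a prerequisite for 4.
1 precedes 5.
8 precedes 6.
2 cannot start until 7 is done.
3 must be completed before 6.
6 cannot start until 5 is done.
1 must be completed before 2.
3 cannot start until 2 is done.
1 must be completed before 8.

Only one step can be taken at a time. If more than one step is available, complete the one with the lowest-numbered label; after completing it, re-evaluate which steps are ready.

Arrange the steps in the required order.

Nothing is required for 1 and 7. 1 has the earlier label → 1 first.
5 and 8 now also ready, so the ready set is {5, 7, 8}; 5 has the earlier label → 5.
7 and 8 are both available; 7 has the earlier label → 7.
2 now also ready, so the ready set is {2, 8}; 2 has the earlier label → 2.
3 now also ready, so the ready set is {3, 8}; 3 has the earlier label → 3.
8 is the only step now ready → 8.
Ready: 4 and 6. 4 has the earlier label → 4.
6 is the only step now ready → 6.

1 5 7 2 3 8 4 6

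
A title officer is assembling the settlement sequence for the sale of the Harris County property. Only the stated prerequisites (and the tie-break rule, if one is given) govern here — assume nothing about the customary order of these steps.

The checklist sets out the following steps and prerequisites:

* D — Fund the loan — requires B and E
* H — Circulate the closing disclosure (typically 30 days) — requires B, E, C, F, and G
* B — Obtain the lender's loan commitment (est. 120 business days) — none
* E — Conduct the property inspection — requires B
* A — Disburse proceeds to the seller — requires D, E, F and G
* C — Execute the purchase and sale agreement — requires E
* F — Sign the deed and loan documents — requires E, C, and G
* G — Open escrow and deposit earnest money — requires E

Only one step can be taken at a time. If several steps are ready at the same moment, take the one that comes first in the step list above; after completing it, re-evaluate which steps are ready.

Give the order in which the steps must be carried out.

B → E → D → C → G → F → H → A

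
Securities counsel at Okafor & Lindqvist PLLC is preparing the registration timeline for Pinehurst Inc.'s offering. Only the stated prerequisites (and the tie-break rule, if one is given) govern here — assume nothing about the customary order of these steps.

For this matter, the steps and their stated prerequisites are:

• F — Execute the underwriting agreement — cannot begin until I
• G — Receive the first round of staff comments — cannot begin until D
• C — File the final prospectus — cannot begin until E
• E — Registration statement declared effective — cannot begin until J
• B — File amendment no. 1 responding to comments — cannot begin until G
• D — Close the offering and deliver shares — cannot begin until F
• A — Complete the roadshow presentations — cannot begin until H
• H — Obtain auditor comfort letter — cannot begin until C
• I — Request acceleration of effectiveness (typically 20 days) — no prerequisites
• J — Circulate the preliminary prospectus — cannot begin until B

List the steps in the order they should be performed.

I → F → D → G → B → J → E → C → H → A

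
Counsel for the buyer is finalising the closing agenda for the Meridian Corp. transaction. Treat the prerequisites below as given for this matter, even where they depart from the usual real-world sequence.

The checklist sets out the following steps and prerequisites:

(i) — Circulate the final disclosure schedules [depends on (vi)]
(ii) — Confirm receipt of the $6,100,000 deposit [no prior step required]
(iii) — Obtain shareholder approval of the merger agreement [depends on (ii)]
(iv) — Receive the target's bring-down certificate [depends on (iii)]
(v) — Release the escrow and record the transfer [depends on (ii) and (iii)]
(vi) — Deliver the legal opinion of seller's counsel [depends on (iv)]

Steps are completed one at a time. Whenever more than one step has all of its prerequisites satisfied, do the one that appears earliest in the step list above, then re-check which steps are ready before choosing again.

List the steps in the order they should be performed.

(ii), (iii), (iv), (v), (vi), (i)

(ii) is the only step with nothing outstanding, so it goes first.
(iii) needed (ii), now all done → (iii).
(iv) and (v) are both available; (iv) is listed earlier → (iv).
(v) and (vi) are both available; (v) is listed earlier → (v).
(vi) is the only step now ready → (vi).
(i) needed (vi), now all done → (i).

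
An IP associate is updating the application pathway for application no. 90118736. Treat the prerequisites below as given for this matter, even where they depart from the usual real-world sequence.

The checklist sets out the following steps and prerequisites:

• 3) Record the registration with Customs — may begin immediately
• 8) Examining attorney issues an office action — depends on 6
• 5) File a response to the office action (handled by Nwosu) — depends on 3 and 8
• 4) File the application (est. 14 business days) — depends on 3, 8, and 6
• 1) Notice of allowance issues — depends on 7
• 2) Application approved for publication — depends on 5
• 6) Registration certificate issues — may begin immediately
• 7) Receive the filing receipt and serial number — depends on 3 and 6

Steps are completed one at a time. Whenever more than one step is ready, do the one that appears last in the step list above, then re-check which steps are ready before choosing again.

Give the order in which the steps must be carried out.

6, 8, 3, 7, 1, 4, 5, 2

6 and 3 have no prerequisites; 6 is listed later, so 6 is first.
8 now also ready, so the ready set is {8, 3}; 8 is listed later → 8.
That leaves 3 as the only ready step → 3.
Now 7, 4 and 5 have their prerequisites met. 7 is listed later, so 7 next.
1 now also ready, so the ready set is {1, 4, 5}; 1 is listed later → 1.
Ready: 4 and 5. 4 is listed later → 4.
5 needed 8 and 3, now all done → 5.
2 needed 5, now all done → 2.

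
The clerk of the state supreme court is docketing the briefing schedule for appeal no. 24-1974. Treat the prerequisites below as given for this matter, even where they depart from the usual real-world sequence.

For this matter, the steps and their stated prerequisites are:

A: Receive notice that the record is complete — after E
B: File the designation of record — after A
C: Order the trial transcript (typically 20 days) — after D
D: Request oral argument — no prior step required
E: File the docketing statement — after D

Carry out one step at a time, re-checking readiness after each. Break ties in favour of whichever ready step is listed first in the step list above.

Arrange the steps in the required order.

D, C, E, A, B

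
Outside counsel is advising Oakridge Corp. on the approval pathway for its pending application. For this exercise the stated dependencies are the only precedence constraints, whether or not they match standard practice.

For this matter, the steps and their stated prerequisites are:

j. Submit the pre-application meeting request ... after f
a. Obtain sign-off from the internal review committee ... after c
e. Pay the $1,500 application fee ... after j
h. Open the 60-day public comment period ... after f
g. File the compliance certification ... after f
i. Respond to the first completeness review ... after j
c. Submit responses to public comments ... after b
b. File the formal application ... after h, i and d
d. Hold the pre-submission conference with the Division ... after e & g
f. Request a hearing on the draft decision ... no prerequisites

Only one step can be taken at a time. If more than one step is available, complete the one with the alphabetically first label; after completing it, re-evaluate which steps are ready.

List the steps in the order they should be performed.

f → g → h → j → e → d → i → b → c → a

Only f has no prerequisites, so it is first.
g, h and j are all available; g has the earlier label → g.
h and j are both available; h has the earlier label → h.
j needed f, now all done → j.
Ready: e and i. e has the earlier label → e.
d and i are both available; d has the earlier label → d.
That leaves i as the only ready step → i.
b is the only step now ready → b.
c needed b, now all done → c.
a is the only step now ready → a.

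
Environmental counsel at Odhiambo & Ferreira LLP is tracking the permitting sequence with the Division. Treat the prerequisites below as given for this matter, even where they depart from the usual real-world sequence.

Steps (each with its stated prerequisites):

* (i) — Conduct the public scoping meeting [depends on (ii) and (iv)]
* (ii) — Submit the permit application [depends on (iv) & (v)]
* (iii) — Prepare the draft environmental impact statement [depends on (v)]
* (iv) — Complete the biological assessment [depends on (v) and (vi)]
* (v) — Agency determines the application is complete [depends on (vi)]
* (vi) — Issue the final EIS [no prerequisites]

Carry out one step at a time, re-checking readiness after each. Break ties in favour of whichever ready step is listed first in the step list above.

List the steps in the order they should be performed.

(vi), (v), (iii), (iv), (ii), (i)

Only (vi) has no prerequisites, so it is first.
(v) needed (vi), now all done → (v).
Ready: (iii) and (iv). (iii) is listed earlier → (iii).
(iv) needed (v) and (vi), now all done → (iv).
That leaves (ii) as the only ready step → (ii).
(i) needed (ii) and (iv), now all done → (i).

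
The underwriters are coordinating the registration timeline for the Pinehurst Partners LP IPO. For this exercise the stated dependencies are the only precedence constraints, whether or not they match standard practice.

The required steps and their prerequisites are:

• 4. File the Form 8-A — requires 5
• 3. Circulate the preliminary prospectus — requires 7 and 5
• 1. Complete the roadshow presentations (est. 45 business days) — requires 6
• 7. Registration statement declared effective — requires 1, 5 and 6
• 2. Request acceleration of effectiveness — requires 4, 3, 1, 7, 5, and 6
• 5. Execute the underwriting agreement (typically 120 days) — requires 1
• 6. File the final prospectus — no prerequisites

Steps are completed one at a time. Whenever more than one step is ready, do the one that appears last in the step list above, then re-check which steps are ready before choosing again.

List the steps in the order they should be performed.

6 1 5 7 3 4 2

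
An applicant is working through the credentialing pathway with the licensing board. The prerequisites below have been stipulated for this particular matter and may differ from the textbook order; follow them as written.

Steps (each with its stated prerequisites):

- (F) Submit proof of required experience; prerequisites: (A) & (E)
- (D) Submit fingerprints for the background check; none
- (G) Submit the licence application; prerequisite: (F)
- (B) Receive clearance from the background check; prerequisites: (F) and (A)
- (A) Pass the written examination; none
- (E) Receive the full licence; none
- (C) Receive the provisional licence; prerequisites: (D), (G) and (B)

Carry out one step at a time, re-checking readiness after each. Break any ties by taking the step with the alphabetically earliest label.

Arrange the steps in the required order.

(A) → (D) → (E) → (F) → (B) → (G) → (C)

(A), (D) and (E) have no prerequisites; (A) has the earlier label, so (A) is first.
Now (D) and (E) have their prerequisites met. (D) has the earlier label, so (D) next.
Next only (E) has its prerequisites met → (E).
(F) needed (A) and (E), now all done → (F).
Ready: (B) and (G). (B) has the earlier label → (B).
(G) is the only step now ready → (G).
(C) needed (B), (D) and (G), now all done → (C).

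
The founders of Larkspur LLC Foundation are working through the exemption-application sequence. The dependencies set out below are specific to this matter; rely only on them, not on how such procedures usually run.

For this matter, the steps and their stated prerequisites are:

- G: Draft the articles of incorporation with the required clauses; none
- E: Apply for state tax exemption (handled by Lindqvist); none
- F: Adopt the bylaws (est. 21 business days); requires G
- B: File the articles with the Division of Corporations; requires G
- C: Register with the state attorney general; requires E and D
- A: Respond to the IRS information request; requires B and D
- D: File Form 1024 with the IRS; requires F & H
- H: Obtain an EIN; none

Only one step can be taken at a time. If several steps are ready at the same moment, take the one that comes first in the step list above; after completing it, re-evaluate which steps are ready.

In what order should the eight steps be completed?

G, E, F, B, H, D, C, A

Nothing is required for G, E and H. G is listed earlier → G first.
Ready: E, F, B and H. E is listed earlier → E.
Now F, B and H have their prerequisites met. F is listed earlier, so F next.
B and H are both available; B is listed earlier → B.
Next only H has its prerequisites met → H.
D needed F and H, now all done → D.
Now C and A have their prerequisites met. C is listed earlier, so C next.
A is the only step now ready → A.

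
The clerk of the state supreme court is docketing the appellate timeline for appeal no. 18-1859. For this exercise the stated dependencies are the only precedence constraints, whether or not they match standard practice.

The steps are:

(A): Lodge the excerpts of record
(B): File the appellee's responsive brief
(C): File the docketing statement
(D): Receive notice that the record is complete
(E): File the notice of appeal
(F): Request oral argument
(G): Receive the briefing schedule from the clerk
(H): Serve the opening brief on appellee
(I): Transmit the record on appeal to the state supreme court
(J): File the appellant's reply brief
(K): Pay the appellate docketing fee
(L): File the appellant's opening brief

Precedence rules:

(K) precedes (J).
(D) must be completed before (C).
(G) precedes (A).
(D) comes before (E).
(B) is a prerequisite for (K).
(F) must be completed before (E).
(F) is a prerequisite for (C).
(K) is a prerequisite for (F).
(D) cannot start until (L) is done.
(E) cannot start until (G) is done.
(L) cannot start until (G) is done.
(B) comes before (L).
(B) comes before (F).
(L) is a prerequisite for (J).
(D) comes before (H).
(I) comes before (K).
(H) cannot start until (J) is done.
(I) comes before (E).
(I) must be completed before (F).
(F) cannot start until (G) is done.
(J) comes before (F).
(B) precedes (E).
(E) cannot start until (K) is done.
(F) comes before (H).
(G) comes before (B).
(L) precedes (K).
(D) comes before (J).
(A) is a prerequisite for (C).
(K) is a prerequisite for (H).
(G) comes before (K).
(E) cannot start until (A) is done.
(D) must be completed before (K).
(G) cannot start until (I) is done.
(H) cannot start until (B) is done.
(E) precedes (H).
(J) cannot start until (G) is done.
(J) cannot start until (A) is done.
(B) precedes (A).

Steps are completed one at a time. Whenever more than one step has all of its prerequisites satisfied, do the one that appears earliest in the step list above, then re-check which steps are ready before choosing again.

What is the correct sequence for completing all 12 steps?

(I), (G), (B), (A), (L), (D), (K), (J), (F), (C), (E), (H)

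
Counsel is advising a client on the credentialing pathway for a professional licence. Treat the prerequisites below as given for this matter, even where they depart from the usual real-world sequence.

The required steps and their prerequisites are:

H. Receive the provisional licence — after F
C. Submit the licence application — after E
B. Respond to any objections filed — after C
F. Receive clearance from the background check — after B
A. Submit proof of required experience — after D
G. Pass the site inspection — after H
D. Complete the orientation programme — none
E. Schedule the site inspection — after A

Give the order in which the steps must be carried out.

D, A, E, C, B, F, H, G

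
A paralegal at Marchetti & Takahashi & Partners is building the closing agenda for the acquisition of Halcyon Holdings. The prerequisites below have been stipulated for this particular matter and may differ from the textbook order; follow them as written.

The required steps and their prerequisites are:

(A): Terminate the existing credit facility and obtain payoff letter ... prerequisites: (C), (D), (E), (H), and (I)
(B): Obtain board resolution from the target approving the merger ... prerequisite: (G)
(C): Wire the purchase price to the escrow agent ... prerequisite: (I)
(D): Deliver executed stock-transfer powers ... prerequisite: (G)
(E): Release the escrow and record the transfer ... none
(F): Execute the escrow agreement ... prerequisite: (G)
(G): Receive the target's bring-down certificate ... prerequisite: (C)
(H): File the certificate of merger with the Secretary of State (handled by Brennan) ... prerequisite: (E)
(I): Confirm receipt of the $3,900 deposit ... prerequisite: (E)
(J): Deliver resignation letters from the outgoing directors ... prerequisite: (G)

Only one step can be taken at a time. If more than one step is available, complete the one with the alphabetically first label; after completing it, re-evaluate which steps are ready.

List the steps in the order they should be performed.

(E) (H) (I) (C) (G) (B) (D) (A) (F) (J)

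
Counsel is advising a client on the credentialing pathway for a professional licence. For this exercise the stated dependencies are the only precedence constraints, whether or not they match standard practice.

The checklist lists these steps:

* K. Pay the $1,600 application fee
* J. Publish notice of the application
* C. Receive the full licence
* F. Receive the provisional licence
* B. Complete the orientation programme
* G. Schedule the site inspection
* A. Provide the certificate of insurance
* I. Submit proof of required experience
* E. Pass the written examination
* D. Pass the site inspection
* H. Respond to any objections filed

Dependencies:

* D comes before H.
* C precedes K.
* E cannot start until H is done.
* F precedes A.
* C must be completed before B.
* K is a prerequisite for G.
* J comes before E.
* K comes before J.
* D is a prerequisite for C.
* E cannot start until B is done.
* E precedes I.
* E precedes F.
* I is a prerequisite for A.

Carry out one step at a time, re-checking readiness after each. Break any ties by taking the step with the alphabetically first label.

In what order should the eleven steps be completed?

D → C → B → H → K → G → J → E → F → I → A

D is the only step with nothing outstanding, so it goes first.
Now C and H have their prerequisites met. C has the earlier label, so C next.
B, H and K are all available; B has the earlier label → B.
H and K are both available; H has the earlier label → H.
K is the only step now ready → K.
Ready: G and J. G has the earlier label → G.
Next only J has its prerequisites met → J.
E is the only step now ready → E.
F and I are both available; F has the earlier label → F.
I is the only step now ready → I.
A needed F and I, now all done → A.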